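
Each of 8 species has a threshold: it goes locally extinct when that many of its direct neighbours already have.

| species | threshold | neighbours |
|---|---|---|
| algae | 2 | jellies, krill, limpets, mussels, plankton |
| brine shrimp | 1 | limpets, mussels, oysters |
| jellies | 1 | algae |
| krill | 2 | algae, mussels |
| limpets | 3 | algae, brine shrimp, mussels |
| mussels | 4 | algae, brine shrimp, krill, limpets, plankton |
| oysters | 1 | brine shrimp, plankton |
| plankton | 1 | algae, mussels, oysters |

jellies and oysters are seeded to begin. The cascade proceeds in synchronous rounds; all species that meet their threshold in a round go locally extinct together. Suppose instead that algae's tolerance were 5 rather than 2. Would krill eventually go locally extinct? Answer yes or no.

no

With algae's tolerance at 5:
Round 1 — jellies, oysters go locally extinct (initial).
Round 2 — checking thresholds:
  algae: 1 of 5 neighbours < 5, not yet.
  brine shrimp: 1 of 3 neighbours ≥ 1, goes locally extinct.
  plankton: 1 of 3 neighbours ≥ 1, goes locally extinct.
Round 3 — no new extinctions; cascade stops.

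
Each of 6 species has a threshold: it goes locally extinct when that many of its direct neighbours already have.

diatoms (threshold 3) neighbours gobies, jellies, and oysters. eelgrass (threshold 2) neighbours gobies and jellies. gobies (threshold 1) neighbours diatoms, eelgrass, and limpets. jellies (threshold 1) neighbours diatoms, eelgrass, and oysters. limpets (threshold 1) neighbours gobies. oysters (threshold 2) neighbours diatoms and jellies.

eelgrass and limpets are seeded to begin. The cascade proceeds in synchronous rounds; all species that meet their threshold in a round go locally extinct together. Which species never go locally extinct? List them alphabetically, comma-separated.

diatoms, oysters

Round 1 — eelgrass, limpets go locally extinct (initial).
Round 2 — checking thresholds:
  gobies: 2 of 3 neighbours ≥ 1, goes locally extinct.
  jellies: 1 of 3 neighbours ≥ 1, goes locally extinct.
Round 3 — no new extinctions; cascade stops.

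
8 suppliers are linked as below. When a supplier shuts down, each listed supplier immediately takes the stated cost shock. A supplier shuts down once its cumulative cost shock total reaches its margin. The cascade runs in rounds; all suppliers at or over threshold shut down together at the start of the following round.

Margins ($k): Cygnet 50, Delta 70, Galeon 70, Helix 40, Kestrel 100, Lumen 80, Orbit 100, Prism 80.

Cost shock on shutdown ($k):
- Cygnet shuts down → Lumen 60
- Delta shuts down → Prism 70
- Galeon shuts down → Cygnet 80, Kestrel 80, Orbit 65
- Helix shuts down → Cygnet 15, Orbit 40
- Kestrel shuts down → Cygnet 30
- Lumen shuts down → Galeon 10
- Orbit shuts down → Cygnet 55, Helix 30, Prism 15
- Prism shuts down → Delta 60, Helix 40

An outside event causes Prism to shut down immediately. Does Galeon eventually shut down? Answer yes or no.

no

Round 1 — Prism shuts down (initial).
  Delta: +60 → 60 < 70
  Helix: +40 → 40 ≥ 40
Round 2 — Helix shuts down.
  Cygnet: +15 → 15 < 50
  Orbit: +40 → 40 < 100
No further shutdowns.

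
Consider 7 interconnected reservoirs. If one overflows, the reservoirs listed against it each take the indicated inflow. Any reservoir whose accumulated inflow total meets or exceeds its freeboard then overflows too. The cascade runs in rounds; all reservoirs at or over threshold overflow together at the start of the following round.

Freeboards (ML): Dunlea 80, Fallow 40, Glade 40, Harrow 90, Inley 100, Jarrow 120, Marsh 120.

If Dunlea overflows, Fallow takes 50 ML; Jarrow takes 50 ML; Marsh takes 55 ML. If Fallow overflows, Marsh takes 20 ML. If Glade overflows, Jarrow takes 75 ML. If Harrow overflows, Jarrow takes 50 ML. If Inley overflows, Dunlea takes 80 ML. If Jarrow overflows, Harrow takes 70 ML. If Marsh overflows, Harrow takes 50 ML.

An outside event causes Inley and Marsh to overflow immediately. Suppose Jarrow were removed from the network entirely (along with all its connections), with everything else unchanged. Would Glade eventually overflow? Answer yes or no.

no

With Jarrow removed:
Round 1 — Inley, Marsh overflow (initial).
  Dunlea: +80 → 80 ≥ 80
  Harrow: +50 → 50 < 90
Round 2 — Dunlea overflows.
  Fallow: +50 → 50 ≥ 40
Round 3 — Fallow overflows.
No further overflows.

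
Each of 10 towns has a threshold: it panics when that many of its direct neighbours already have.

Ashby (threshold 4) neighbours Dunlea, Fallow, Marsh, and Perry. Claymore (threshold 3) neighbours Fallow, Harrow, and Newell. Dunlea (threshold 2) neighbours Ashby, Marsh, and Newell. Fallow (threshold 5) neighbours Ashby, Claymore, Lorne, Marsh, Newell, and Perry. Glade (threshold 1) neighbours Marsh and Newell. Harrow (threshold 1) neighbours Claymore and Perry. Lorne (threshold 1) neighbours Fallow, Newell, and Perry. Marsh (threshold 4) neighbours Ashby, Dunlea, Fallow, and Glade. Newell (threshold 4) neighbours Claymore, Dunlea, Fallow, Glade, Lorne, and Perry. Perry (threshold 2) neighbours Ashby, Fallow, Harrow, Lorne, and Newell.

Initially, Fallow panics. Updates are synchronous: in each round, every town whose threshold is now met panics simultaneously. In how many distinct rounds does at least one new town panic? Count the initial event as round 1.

4

Round 1 — Fallow panics (initial).
Round 2 — checking thresholds:
  Ashby: 1 of 4 neighbours < 4, holds.
  Claymore: 1 of 3 neighbours < 3, holds.
  Lorne: 1 of 3 neighbours ≥ 1, panics.
  Marsh: 1 of 4 neighbours < 4, holds.
  Newell: 1 of 6 neighbours < 4, holds.
  Perry: 1 of 5 neighbours < 2, holds.
Round 3 — checking thresholds:
  Ashby: 1 of 4 neighbours < 4, holds.
  Claymore: 1 of 3 neighbours < 3, holds.
  Marsh: 1 of 4 neighbours < 4, holds.
  Newell: 2 of 6 neighbours < 4, holds.
  Perry: 2 of 5 neighbours ≥ 2, panics.
Round 4 — checking thresholds:
  Ashby: 2 of 4 neighbours < 4, holds.
  Claymore: 1 of 3 neighbours < 3, holds.
  Harrow: 1 of 2 neighbours ≥ 1, panics.
  Marsh: 1 of 4 neighbours < 4, holds.
  Newell: 3 of 6 neighbours < 4, holds.
Round 5 — no new panics; cascade stops.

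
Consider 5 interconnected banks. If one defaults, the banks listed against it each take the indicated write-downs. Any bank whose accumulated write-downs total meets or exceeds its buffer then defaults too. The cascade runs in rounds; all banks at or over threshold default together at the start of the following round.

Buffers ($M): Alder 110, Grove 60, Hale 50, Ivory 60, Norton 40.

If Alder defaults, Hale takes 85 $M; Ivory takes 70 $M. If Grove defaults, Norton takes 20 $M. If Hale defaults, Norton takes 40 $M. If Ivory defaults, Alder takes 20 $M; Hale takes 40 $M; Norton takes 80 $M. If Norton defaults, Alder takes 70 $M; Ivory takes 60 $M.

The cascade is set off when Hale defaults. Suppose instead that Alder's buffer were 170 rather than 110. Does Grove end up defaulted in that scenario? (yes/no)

no

With Alder's buffer at 170:
Round 1 — Hale defaults (initial).
  Norton: +40 → 40 ≥ 40
Round 2 — Norton defaults.
  Alder: +70 → 70 < 170
  Ivory: +60 → 60 ≥ 60
Round 3 — Ivory defaults.
  Alder: +20 → 90 < 170
No further defaults.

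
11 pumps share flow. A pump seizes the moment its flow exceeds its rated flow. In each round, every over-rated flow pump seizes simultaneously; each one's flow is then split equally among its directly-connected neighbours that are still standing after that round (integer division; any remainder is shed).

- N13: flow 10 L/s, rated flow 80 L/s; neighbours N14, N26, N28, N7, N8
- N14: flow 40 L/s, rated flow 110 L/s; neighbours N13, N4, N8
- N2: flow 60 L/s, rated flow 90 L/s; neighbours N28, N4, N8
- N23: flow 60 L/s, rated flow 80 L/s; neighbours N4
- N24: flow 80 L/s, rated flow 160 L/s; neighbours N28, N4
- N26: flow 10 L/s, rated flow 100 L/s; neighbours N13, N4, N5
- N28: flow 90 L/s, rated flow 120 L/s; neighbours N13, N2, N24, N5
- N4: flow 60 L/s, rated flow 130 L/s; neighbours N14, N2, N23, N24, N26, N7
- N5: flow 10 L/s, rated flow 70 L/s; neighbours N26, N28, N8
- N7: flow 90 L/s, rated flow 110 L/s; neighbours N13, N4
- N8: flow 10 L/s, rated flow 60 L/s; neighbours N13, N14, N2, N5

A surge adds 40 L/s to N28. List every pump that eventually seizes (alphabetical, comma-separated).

N2, N28

Round 1 — N28 at 130 > 120. N28 seizes.
  N28 sheds 130 L/s to N13, N2, N24, N5: 32 each (2 lost).
    N13: 10+32 = 42 ≤ 80
    N2: 60+32 = 92 > 90
    N24: 80+32 = 112 ≤ 160
    N5: 10+32 = 42 ≤ 70
Round 2 — N2 seizes.
  N2 sheds 92 L/s to N4, N8: 46 each.
    N4: 60+46 = 106 ≤ 130
    N8: 10+46 = 56 ≤ 60
No further seizures.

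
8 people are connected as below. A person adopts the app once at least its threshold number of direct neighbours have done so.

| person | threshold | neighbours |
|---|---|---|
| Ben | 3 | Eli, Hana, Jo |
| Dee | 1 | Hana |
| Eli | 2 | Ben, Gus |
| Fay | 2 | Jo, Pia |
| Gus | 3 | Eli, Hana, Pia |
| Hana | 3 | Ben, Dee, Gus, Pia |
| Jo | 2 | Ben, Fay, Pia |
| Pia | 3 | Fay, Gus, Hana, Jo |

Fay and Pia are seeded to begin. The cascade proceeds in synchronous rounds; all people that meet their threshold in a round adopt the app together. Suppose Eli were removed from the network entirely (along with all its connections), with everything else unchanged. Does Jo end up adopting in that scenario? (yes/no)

yes

With Eli removed:
Round 1 — Fay, Pia adopt the app (initial).
Round 2 — checking thresholds:
  Gus: 1 of 2 neighbours < 3, not yet.
  Hana: 1 of 4 neighbours < 3, not yet.
  Jo: 2 of 3 neighbours ≥ 2, adopts the app.
Round 3 — no new adoptions; cascade stops.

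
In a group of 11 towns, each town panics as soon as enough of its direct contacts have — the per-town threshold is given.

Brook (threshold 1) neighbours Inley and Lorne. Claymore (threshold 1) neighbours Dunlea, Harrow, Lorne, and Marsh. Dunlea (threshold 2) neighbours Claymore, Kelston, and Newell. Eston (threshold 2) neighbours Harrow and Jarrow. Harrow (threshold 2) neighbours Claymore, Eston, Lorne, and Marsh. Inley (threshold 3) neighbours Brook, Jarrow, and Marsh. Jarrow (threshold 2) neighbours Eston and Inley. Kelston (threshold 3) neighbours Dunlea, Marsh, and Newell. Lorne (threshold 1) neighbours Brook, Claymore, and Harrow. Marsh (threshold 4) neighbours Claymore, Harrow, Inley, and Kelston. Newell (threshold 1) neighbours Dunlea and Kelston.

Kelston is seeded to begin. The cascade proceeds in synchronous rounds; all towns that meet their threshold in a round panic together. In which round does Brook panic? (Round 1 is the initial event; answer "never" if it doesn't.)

Round 1 — Kelston panics (initial).
Round 2 — checking thresholds:
  Dunlea: 1 of 3 neighbours < 2, below threshold.
  Marsh: 1 of 4 neighbours < 4, below threshold.
  Newell: 1 of 2 neighbours ≥ 1, panics.
Round 3 — checking thresholds:
  Dunlea: 2 of 3 neighbours ≥ 2, panics.
  Marsh: 1 of 4 neighbours < 4, below threshold.
Round 4 — checking thresholds:
  Claymore: 1 of 4 neighbours ≥ 1, panics.
  Marsh: 1 of 4 neighbours < 4, below threshold.
Round 5 — checking thresholds:
  Harrow: 1 of 4 neighbours < 2, below threshold.
  Lorne: 1 of 3 neighbours ≥ 1, panics.
  Marsh: 2 of 4 neighbours < 4, below threshold.
Round 6 — checking thresholds:
  Brook: 1 of 2 neighbours ≥ 1, panics.
  Harrow: 2 of 4 neighbours ≥ 2, panics.
  Marsh: 2 of 4 neighbours < 4, below threshold.
Round 7 — no new panics; cascade stops.

6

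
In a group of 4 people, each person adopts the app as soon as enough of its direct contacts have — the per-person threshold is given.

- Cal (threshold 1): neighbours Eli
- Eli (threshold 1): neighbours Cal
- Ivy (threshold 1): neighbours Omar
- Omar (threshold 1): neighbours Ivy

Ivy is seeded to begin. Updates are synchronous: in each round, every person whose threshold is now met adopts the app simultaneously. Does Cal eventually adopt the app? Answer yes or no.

no

Round 1 — Ivy adopts the app (initial).
Round 2 — checking thresholds:
  Omar: 1 of 1 neighbours ≥ 1, adopts the app.
Round 3 — no new adoptions; cascade stops.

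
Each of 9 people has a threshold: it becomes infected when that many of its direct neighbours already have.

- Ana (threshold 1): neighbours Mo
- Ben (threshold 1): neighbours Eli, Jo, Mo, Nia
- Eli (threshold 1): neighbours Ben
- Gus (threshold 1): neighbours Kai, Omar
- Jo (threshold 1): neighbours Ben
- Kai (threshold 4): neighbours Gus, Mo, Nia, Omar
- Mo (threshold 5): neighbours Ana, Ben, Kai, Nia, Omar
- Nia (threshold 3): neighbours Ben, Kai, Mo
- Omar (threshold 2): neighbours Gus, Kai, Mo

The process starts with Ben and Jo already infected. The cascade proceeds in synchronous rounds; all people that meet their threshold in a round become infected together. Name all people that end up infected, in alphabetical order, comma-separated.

Ben, Eli, Jo

Round 1 — Ben, Jo become infected (initial).
Round 2 — checking thresholds:
  Eli: 1 of 1 neighbours ≥ 1, becomes infected.
  Mo: 1 of 5 neighbours < 5, holds.
  Nia: 1 of 3 neighbours < 3, holds.
Round 3 — no new infections; cascade stops.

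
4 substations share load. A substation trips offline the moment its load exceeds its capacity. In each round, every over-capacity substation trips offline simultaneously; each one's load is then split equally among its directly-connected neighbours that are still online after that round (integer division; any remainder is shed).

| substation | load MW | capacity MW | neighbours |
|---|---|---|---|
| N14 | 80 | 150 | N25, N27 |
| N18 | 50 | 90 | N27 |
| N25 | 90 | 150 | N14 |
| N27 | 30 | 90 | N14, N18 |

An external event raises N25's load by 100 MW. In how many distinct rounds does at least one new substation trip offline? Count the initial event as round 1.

Round 1 — N25 at 190 > 150. N25 trips offline.
  N25 sheds 190 MW to N14: 190 each.
    N14: 80+190 = 270 > 150
Round 2 — N14 trips offline.
  N14 sheds 270 MW to N27: 270 each.
    N27: 30+270 = 300 > 90
Round 3 — N27 trips offline.
  N27 sheds 300 MW to N18: 300 each.
    N18: 50+300 = 350 > 90
Round 4 — N18 trips offline.
  N18 sheds 350 MW: no online neighbours, lost.
No further trips.

4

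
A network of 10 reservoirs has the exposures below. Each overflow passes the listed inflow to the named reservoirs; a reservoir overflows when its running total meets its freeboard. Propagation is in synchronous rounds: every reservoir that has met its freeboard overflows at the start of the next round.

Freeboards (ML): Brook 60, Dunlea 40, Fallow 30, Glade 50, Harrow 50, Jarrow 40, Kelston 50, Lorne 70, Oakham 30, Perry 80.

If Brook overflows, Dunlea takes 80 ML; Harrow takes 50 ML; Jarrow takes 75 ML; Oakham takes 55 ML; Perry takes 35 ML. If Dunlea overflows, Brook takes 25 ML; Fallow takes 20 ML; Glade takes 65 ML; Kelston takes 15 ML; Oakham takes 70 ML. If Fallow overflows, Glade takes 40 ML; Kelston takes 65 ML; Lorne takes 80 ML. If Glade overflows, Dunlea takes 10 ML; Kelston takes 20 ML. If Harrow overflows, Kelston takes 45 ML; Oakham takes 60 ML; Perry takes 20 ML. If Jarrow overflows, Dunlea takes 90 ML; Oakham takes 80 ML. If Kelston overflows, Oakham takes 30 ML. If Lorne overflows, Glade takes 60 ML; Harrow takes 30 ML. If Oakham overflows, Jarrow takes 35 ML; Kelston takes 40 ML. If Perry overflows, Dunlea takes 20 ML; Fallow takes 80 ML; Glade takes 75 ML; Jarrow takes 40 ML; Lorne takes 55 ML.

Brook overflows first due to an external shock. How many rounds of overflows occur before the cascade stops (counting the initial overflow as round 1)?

Round 1 — Brook overflows (initial).
  Dunlea: +80 → 80 ≥ 40
  Harrow: +50 → 50 ≥ 50
  Jarrow: +75 → 75 ≥ 40
  Oakham: +55 → 55 ≥ 30
  Perry: +35 → 35 < 80
Round 2 — Dunlea, Harrow, Jarrow, Oakham overflow.
  Fallow: +20 → 20 < 30
  Glade: +65 → 65 ≥ 50
  Kelston: +15+45+40 → 100 ≥ 50
  Perry: +20 → 55 < 80
Round 3 — Glade, Kelston overflow.
No further overflows.

3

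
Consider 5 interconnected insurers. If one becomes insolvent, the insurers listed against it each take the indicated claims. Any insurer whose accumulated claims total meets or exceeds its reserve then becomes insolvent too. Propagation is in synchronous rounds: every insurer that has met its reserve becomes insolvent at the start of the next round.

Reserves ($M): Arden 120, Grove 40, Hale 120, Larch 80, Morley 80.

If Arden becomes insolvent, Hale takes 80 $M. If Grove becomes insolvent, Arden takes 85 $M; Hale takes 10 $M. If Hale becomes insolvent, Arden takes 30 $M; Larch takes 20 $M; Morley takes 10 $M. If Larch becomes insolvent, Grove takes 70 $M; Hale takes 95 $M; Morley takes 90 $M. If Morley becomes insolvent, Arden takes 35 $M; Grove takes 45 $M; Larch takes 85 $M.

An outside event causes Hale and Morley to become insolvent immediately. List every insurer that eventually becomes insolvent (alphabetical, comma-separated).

Round 1 — Hale, Morley become insolvent (initial).
  Arden: +30+35 → 65 < 120
  Grove: +45 → 45 ≥ 40
  Larch: +20+85 → 105 ≥ 80
Round 2 — Grove, Larch become insolvent.
  Arden: +85 → 150 ≥ 120
Round 3 — Arden becomes insolvent.
No further insolvencies.

Arden, Grove, Hale, Larch, Morley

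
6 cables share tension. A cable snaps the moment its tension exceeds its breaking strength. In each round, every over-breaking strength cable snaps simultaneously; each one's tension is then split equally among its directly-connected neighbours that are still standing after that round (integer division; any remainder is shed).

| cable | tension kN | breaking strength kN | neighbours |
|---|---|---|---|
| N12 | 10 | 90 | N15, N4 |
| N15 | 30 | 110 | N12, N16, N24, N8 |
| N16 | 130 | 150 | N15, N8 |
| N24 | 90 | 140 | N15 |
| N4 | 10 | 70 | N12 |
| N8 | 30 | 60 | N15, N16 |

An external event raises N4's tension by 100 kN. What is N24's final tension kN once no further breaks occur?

140

Round 1 — N4 at 110 > 70. N4 snaps.
  N4 sheds 110 kN to N12: 110 each.
    N12: 10+110 = 120 > 90
Round 2 — N12 snaps.
  N12 sheds 120 kN to N15: 120 each.
    N15: 30+120 = 150 > 110
Round 3 — N15 snaps.
  N15 sheds 150 kN to N16, N24, N8: 50 each.
    N16: 130+50 = 180 > 150
    N24: 90+50 = 140 ≤ 140
    N8: 30+50 = 80 > 60
Round 4 — N16, N8 snap.
  N16 sheds 180 kN: no online neighbours, lost.
  N8 sheds 80 kN: no online neighbours, lost.
No further breaks.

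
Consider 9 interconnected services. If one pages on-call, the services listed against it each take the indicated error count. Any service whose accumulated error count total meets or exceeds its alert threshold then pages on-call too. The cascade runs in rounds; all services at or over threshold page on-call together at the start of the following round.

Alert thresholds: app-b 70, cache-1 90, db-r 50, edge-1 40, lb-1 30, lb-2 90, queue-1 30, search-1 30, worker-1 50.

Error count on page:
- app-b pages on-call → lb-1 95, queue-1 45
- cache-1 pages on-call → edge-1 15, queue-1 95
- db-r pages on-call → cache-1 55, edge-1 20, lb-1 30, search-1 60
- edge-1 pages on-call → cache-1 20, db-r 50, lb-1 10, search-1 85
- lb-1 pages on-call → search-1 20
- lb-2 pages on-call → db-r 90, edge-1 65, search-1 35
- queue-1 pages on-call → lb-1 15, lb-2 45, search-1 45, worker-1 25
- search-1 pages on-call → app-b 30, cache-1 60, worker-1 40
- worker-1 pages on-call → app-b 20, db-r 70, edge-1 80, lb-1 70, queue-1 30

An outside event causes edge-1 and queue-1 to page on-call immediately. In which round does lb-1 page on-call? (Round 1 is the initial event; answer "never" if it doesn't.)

3

Round 1 — edge-1, queue-1 page on-call (initial).
  cache-1: +20 → 20 < 90
  db-r: +50 → 50 ≥ 50
  lb-1: +10+15 → 25 < 30
  lb-2: +45 → 45 < 90
  search-1: +85+45 → 130 ≥ 30
  worker-1: +25 → 25 < 50
Round 2 — db-r, search-1 page on-call.
  app-b: +30 → 30 < 70
  cache-1: +55+60 → 135 ≥ 90
  lb-1: +30 → 55 ≥ 30
  worker-1: +40 → 65 ≥ 50
Round 3 — cache-1, lb-1, worker-1 page on-call.
  app-b: +20 → 50 < 70
No further pages.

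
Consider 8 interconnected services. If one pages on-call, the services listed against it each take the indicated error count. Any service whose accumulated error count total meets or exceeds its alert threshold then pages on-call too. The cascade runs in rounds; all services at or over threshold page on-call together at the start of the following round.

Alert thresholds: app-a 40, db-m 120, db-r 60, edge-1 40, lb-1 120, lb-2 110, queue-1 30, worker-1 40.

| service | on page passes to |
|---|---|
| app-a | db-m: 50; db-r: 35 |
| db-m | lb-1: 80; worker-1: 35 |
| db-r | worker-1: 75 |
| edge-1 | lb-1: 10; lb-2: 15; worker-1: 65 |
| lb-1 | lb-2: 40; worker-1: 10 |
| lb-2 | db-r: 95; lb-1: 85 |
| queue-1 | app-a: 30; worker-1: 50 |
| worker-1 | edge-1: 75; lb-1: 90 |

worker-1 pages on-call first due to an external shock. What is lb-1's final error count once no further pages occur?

100

Round 1 — worker-1 pages on-call (initial).
  edge-1: +75 → 75 ≥ 40
  lb-1: +90 → 90 < 120
Round 2 — edge-1 pages on-call.
  lb-1: +10 → 100 < 120
  lb-2: +15 → 15 < 110
No further pages.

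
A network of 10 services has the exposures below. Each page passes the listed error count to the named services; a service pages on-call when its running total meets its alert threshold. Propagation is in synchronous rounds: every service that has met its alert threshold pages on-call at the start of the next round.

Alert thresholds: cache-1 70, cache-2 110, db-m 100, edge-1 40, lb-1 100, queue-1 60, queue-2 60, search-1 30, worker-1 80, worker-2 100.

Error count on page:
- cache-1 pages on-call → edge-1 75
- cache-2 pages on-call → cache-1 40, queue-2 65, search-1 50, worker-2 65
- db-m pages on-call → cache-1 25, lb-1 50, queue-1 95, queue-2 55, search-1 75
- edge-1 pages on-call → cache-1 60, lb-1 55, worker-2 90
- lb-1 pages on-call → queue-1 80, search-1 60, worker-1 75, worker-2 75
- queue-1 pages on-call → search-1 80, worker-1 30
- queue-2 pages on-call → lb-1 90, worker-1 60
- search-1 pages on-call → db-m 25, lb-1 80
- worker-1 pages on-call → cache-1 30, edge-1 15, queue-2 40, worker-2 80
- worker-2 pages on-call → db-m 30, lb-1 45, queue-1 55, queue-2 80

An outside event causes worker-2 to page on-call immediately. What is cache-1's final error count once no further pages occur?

30

Round 1 — worker-2 pages on-call (initial).
  db-m: +30 → 30 < 100
  lb-1: +45 → 45 < 100
  queue-1: +55 → 55 < 60
  queue-2: +80 → 80 ≥ 60
Round 2 — queue-2 pages on-call.
  lb-1: +90 → 135 ≥ 100
  worker-1: +60 → 60 < 80
Round 3 — lb-1 pages on-call.
  queue-1: +80 → 135 ≥ 60
  search-1: +60 → 60 ≥ 30
  worker-1: +75 → 135 ≥ 80
Round 4 — queue-1, search-1, worker-1 page on-call.
  cache-1: +30 → 30 < 70
  db-m: +25 → 55 < 100
  edge-1: +15 → 15 < 40
No further pages.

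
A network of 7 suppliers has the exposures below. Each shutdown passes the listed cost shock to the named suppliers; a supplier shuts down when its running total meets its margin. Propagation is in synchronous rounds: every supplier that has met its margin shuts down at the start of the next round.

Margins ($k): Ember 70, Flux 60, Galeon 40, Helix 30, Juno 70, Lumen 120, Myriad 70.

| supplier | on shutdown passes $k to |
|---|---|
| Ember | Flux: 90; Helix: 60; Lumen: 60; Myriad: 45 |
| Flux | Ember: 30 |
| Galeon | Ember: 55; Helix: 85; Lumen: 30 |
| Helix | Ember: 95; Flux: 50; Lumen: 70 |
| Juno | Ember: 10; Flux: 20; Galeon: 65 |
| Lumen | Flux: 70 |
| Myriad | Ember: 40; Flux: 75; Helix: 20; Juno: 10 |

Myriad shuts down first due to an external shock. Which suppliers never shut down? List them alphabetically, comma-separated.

Galeon, Juno

Round 1 — Myriad shuts down (initial).
  Ember: +40 → 40 < 70
  Flux: +75 → 75 ≥ 60
  Helix: +20 → 20 < 30
  Juno: +10 → 10 < 70
Round 2 — Flux shuts down.
  Ember: +30 → 70 ≥ 70
Round 3 — Ember shuts down.
  Helix: +60 → 80 ≥ 30
  Lumen: +60 → 60 < 120
Round 4 — Helix shuts down.
  Lumen: +70 → 130 ≥ 120
Round 5 — Lumen shuts down.
No further shutdowns.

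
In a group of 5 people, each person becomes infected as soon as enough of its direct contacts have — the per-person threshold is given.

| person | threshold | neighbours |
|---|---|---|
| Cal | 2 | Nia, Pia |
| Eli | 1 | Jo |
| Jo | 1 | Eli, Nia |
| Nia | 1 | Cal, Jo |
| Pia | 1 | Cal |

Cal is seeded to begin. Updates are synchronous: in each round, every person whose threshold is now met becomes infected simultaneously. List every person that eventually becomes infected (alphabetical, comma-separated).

Cal, Eli, Jo, Nia, Pia

Round 1 — Cal becomes infected (initial).
Round 2 — checking thresholds:
  Nia: 1 of 2 neighbours ≥ 1, becomes infected.
  Pia: 1 of 1 neighbours ≥ 1, becomes infected.
Round 3 — checking thresholds:
  Jo: 1 of 2 neighbours ≥ 1, becomes infected.
Round 4 — checking thresholds:
  Eli: 1 of 1 neighbours ≥ 1, becomes infected.
Round 5 — no new infections; cascade stops.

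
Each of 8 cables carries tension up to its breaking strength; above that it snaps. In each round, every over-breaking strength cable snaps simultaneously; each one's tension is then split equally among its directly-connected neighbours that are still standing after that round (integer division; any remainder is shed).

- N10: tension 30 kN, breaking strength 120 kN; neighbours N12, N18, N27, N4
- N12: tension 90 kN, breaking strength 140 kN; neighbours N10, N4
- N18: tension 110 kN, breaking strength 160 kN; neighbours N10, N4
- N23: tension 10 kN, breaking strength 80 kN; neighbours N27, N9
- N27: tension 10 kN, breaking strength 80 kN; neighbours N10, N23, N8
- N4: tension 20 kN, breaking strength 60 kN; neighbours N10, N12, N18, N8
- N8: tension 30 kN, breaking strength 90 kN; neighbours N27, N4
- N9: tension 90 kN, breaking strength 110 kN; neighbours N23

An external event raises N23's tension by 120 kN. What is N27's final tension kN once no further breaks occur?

75

Round 1 — N23 at 130 > 80. N23 snaps.
  N23 sheds 130 kN to N27, N9: 65 each.
    N27: 10+65 = 75 ≤ 80
    N9: 90+65 = 155 > 110
Round 2 — N9 snaps.
  N9 sheds 155 kN: no online neighbours, lost.
No further breaks.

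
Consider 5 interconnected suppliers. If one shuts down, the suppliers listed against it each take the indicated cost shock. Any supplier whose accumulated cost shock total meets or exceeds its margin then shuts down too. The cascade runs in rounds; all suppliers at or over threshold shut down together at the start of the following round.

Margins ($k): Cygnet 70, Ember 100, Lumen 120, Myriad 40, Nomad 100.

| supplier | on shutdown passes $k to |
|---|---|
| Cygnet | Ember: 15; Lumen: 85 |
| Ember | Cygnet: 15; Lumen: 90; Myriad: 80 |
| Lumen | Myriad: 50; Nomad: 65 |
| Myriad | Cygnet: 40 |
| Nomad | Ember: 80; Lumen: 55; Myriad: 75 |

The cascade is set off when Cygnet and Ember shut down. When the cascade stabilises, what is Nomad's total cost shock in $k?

Round 1 — Cygnet, Ember shut down (initial).
  Lumen: +85+90 → 175 ≥ 120
  Myriad: +80 → 80 ≥ 40
Round 2 — Lumen, Myriad shut down.
  Nomad: +65 → 65 < 100
No further shutdowns.

65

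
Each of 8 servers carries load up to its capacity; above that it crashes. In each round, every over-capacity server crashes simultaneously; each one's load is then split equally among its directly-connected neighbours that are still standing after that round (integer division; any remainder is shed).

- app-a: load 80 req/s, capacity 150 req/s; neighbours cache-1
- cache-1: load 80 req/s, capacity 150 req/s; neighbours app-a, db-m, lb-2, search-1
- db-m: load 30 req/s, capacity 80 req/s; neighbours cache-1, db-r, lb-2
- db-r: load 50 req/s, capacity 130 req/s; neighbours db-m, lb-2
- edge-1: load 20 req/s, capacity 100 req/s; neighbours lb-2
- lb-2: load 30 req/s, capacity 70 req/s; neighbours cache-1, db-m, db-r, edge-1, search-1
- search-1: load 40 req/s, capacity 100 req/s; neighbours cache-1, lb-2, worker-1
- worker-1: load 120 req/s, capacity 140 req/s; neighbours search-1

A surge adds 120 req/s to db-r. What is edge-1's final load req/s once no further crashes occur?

Round 1 — db-r at 170 > 130. db-r crashes.
  db-r sheds 170 req/s to db-m, lb-2: 85 each.
    db-m: 30+85 = 115 > 80
    lb-2: 30+85 = 115 > 70
Round 2 — db-m, lb-2 crash.
  db-m sheds 115 req/s to cache-1: 115 each.
    cache-1: 80+115 = 195 > 150
  lb-2 sheds 115 req/s to cache-1, edge-1, search-1: 38 each (1 lost).
    cache-1: 195+38 = 233 > 150
    edge-1: 20+38 = 58 ≤ 100
    search-1: 40+38 = 78 ≤ 100
Round 3 — cache-1 crashes.
  cache-1 sheds 233 req/s to app-a, search-1: 116 each (1 lost).
    app-a: 80+116 = 196 > 150
    search-1: 78+116 = 194 > 100
Round 4 — app-a, search-1 crash.
  app-a sheds 196 req/s: no online neighbours, lost.
  search-1 sheds 194 req/s to worker-1: 194 each.
    worker-1: 120+194 = 314 > 140
Round 5 — worker-1 crashes.
  worker-1 sheds 314 req/s: no online neighbours, lost.
No further crashes.

58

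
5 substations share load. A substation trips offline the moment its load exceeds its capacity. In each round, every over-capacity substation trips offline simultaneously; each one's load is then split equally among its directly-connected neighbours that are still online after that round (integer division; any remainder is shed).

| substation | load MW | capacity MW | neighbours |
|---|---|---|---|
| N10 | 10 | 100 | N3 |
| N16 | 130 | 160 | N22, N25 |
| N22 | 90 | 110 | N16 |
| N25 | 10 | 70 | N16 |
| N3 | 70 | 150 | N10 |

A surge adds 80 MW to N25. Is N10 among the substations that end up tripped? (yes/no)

no

Round 1 — N25 at 90 > 70. N25 trips offline.
  N25 sheds 90 MW to N16: 90 each.
    N16: 130+90 = 220 > 160
Round 2 — N16 trips offline.
  N16 sheds 220 MW to N22: 220 each.
    N22: 90+220 = 310 > 110
Round 3 — N22 trips offline.
  N22 sheds 310 MW: no online neighbours, lost.
No further trips.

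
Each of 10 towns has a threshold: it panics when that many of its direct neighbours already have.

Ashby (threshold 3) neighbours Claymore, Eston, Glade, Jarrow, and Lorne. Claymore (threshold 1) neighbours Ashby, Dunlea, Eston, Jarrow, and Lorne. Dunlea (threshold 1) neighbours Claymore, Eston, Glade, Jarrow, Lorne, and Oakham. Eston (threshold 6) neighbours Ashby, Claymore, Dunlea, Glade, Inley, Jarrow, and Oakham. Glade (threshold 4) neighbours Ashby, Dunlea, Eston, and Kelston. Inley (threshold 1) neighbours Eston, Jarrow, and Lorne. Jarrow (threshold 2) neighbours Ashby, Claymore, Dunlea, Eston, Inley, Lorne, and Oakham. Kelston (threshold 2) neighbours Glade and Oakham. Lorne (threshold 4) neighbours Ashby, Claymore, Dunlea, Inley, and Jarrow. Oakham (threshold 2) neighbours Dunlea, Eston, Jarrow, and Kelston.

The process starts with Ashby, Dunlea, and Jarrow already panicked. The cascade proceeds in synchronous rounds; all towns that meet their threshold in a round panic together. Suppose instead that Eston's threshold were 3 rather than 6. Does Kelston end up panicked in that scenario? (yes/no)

no

With Eston's threshold at 3:
Round 1 — Ashby, Dunlea, Jarrow panic (initial).
Round 2 — checking thresholds:
  Claymore: 3 of 5 neighbours ≥ 1, panics.
  Eston: 3 of 7 neighbours ≥ 3, panics.
  Glade: 2 of 4 neighbours < 4, below threshold.
  Inley: 1 of 3 neighbours ≥ 1, panics.
  Lorne: 3 of 5 neighbours < 4, below threshold.
  Oakham: 2 of 4 neighbours ≥ 2, panics.
Round 3 — checking thresholds:
  Glade: 3 of 4 neighbours < 4, below threshold.
  Kelston: 1 of 2 neighbours < 2, below threshold.
  Lorne: 5 of 5 neighbours ≥ 4, panics.
Round 4 — no new panics; cascade stops.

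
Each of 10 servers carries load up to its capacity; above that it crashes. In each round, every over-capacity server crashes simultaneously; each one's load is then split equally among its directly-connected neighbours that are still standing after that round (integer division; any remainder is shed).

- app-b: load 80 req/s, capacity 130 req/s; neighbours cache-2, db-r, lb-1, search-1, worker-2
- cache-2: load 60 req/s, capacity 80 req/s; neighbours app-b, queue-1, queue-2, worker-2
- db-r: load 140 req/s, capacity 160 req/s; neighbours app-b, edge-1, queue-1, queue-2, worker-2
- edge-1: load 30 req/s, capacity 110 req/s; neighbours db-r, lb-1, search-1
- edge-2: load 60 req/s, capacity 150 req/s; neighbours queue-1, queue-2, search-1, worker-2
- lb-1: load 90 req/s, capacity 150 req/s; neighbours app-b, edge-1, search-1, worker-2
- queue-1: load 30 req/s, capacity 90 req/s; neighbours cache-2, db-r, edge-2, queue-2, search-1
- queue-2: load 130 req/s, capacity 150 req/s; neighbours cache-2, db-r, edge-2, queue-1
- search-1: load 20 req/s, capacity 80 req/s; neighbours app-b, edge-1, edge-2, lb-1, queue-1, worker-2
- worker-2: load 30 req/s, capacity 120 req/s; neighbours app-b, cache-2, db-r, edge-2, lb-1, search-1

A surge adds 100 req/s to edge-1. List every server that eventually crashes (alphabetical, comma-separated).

app-b, cache-2, db-r, edge-1, edge-2, lb-1, queue-1, queue-2, search-1, worker-2

Round 1 — edge-1 at 130 > 110. edge-1 crashes.
  edge-1 sheds 130 req/s to db-r, lb-1, search-1: 43 each (1 lost).
    db-r: 140+43 = 183 > 160
    lb-1: 90+43 = 133 ≤ 150
    search-1: 20+43 = 63 ≤ 80
Round 2 — db-r crashes.
  db-r sheds 183 req/s to app-b, queue-1, queue-2, worker-2: 45 each (3 lost).
    app-b: 80+45 = 125 ≤ 130
    queue-1: 30+45 = 75 ≤ 90
    queue-2: 130+45 = 175 > 150
    worker-2: 30+45 = 75 ≤ 120
Round 3 — queue-2 crashes.
  queue-2 sheds 175 req/s to cache-2, edge-2, queue-1: 58 each (1 lost).
    cache-2: 60+58 = 118 > 80
    edge-2: 60+58 = 118 ≤ 150
    queue-1: 75+58 = 133 > 90
Round 4 — cache-2, queue-1 crash.
  cache-2 sheds 118 req/s to app-b, worker-2: 59 each.
    app-b: 125+59 = 184 > 130
    worker-2: 75+59 = 134 > 120
  queue-1 sheds 133 req/s to edge-2, search-1: 66 each (1 lost).
    edge-2: 118+66 = 184 > 150
    search-1: 63+66 = 129 > 80
Round 5 — app-b, edge-2, search-1, worker-2 crash.
  app-b sheds 184 req/s to lb-1: 184 each.
    lb-1: 133+184 = 317 > 150
  edge-2 sheds 184 req/s: no online neighbours, lost.
  search-1 sheds 129 req/s to lb-1: 129 each.
    lb-1: 317+129 = 446 > 150
  worker-2 sheds 134 req/s to lb-1: 134 each.
    lb-1: 446+134 = 580 > 150
Round 6 — lb-1 crashes.
  lb-1 sheds 580 req/s: no online neighbours, lost.
No further crashes.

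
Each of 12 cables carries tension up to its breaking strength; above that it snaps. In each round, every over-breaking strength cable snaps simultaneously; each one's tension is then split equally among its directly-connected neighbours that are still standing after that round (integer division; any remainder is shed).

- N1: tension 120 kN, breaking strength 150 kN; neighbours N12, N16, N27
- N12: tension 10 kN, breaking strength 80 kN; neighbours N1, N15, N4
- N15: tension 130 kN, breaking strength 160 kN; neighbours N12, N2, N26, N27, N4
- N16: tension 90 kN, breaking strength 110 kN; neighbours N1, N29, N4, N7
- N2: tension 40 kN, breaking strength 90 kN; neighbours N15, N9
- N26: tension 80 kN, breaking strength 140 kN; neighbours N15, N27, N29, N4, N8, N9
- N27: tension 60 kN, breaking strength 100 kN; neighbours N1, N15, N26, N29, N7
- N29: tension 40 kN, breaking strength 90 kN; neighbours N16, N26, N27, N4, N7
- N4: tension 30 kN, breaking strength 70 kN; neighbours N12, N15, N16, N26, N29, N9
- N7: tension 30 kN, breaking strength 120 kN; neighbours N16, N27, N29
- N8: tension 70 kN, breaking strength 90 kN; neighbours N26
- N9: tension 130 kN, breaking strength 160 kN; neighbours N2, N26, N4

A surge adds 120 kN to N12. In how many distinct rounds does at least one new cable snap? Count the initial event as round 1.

Round 1 — N12 at 130 > 80. N12 snaps.
  N12 sheds 130 kN to N1, N15, N4: 43 each (1 lost).
    N1: 120+43 = 163 > 150
    N15: 130+43 = 173 > 160
    N4: 30+43 = 73 > 70
Round 2 — N1, N15, N4 snap.
  N1 sheds 163 kN to N16, N27: 81 each (1 lost).
    N16: 90+81 = 171 > 110
    N27: 60+81 = 141 > 100
  N15 sheds 173 kN to N2, N26, N27: 57 each (2 lost).
    N2: 40+57 = 97 > 90
    N26: 80+57 = 137 ≤ 140
    N27: 141+57 = 198 > 100
  N4 sheds 73 kN to N16, N26, N29, N9: 18 each (1 lost).
    N16: 171+18 = 189 > 110
    N26: 137+18 = 155 > 140
    N29: 40+18 = 58 ≤ 90
    N9: 130+18 = 148 ≤ 160
Round 3 — N16, N2, N26, N27 snap.
  N16 sheds 189 kN to N29, N7: 94 each (1 lost).
    N29: 58+94 = 152 > 90
    N7: 30+94 = 124 > 120
  N2 sheds 97 kN to N9: 97 each.
    N9: 148+97 = 245 > 160
  N26 sheds 155 kN to N29, N8, N9: 51 each (2 lost).
    N29: 152+51 = 203 > 90
    N8: 70+51 = 121 > 90
    N9: 245+51 = 296 > 160
  N27 sheds 198 kN to N29, N7: 99 each.
    N29: 203+99 = 302 > 90
    N7: 124+99 = 223 > 120
Round 4 — N29, N7, N8, N9 snap.
  N29 sheds 302 kN: no online neighbours, lost.
  N7 sheds 223 kN: no online neighbours, lost.
  N8 sheds 121 kN: no online neighbours, lost.
  N9 sheds 296 kN: no online neighbours, lost.
No further breaks.

4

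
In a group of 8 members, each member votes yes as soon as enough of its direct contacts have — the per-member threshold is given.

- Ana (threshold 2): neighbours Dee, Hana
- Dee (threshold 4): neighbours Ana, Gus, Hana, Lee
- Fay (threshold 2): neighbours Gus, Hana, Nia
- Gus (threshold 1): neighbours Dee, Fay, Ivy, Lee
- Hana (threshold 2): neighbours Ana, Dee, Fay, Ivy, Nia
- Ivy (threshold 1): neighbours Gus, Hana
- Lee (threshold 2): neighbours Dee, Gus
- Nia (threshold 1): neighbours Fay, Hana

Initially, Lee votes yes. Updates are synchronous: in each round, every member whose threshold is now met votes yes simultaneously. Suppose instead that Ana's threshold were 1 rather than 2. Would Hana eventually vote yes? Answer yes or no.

no

With Ana's threshold at 1:
Round 1 — Lee votes yes (initial).
Round 2 — checking thresholds:
  Dee: 1 of 4 neighbours < 4, below threshold.
  Gus: 1 of 4 neighbours ≥ 1, votes yes.
Round 3 — checking thresholds:
  Dee: 2 of 4 neighbours < 4, below threshold.
  Fay: 1 of 3 neighbours < 2, below threshold.
  Ivy: 1 of 2 neighbours ≥ 1, votes yes.
Round 4 — no new yes votes; cascade stops.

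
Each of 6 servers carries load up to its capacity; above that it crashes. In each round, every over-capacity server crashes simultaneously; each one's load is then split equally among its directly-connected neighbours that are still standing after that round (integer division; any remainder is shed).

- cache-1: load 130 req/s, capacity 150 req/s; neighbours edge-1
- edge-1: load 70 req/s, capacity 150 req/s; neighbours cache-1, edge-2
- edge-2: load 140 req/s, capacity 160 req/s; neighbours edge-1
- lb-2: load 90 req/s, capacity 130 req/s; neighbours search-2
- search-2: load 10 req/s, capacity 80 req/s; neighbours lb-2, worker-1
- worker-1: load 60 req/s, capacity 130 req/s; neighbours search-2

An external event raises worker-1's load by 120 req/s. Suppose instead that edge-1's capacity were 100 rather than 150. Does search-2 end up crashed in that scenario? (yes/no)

With edge-1's capacity at 100:
Round 1 — worker-1 at 180 > 130. worker-1 crashes.
  worker-1 sheds 180 req/s to search-2: 180 each.
    search-2: 10+180 = 190 > 80
Round 2 — search-2 crashes.
  search-2 sheds 190 req/s to lb-2: 190 each.
    lb-2: 90+190 = 280 > 130
Round 3 — lb-2 crashes.
  lb-2 sheds 280 req/s: no online neighbours, lost.
No further crashes.

yes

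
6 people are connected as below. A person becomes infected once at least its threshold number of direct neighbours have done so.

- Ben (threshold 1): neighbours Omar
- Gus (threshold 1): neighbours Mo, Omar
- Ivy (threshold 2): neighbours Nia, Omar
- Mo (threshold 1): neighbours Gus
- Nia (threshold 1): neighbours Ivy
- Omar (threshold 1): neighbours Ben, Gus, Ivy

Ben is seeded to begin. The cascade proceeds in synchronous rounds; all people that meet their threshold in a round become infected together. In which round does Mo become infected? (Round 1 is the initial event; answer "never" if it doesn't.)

Round 1 — Ben becomes infected (initial).
Round 2 — checking thresholds:
  Omar: 1 of 3 neighbours ≥ 1, becomes infected.
Round 3 — checking thresholds:
  Gus: 1 of 2 neighbours ≥ 1, becomes infected.
  Ivy: 1 of 2 neighbours < 2, below threshold.
Round 4 — checking thresholds:
  Ivy: 1 of 2 neighbours < 2, below threshold.
  Mo: 1 of 1 neighbours ≥ 1, becomes infected.
Round 5 — no new infections; cascade stops.

4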